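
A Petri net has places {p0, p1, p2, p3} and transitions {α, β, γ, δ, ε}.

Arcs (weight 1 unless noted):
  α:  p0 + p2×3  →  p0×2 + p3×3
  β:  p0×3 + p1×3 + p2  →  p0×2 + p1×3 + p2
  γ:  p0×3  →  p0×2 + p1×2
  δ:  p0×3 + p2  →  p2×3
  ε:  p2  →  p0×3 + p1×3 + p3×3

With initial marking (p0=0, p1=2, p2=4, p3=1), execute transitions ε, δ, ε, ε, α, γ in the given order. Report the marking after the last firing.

(p0=6, p1=13, p2=0, p3=13)

step 1: fire ε:  (p0=0, p1=2, p2=4, p3=1) → (p0=3, p1=5, p2=3, p3=4)
step 2: fire δ:  (p0=3, p1=5, p2=3, p3=4) → (p0=0, p1=5, p2=5, p3=4)
step 3: fire ε:  (p0=0, p1=5, p2=5, p3=4) → (p0=3, p1=8, p2=4, p3=7)
step 4: fire ε:  (p0=3, p1=8, p2=4, p3=7) → (p0=6, p1=11, p2=3, p3=10)
step 5: fire α:  (p0=6, p1=11, p2=3, p3=10) → (p0=7, p1=11, p2=0, p3=13)
step 6: fire γ:  (p0=7, p1=11, p2=0, p3=13) → (p0=6, p1=13, p2=0, p3=13)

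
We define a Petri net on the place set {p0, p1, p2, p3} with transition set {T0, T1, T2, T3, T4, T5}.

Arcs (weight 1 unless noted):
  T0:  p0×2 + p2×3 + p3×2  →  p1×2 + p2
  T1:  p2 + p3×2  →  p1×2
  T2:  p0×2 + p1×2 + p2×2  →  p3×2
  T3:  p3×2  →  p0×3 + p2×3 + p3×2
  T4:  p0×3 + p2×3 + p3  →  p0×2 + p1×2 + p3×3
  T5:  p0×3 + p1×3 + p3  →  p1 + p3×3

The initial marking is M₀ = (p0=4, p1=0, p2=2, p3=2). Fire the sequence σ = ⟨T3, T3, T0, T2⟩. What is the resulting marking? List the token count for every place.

step 1: fire T3:  (p0=4, p1=0, p2=2, p3=2) → (p0=7, p1=0, p2=5, p3=2)
step 2: fire T3:  (p0=7, p1=0, p2=5, p3=2) → (p0=10, p1=0, p2=8, p3=2)
step 3: fire T0:  (p0=10, p1=0, p2=8, p3=2) → (p0=8, p1=2, p2=6, p3=0)
step 4: fire T2:  (p0=8, p1=2, p2=6, p3=0) → (p0=6, p1=0, p2=4, p3=2)

(p0=6, p1=0, p2=4, p3=2)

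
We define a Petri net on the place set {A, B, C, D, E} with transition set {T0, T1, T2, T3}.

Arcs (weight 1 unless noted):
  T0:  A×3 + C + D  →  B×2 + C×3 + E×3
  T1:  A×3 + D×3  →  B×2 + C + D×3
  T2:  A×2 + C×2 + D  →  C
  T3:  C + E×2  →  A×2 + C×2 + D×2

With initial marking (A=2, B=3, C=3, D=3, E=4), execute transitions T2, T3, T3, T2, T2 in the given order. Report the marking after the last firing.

(A=0, B=3, C=2, D=4, E=0)

step 1: fire T2:  (A=2, B=3, C=3, D=3, E=4) → (A=0, B=3, C=2, D=2, E=4)
step 2: fire T3:  (A=0, B=3, C=2, D=2, E=4) → (A=2, B=3, C=3, D=4, E=2)
step 3: fire T3:  (A=2, B=3, C=3, D=4, E=2) → (A=4, B=3, C=4, D=6, E=0)
step 4: fire T2:  (A=4, B=3, C=4, D=6, E=0) → (A=2, B=3, C=3, D=5, E=0)
step 5: fire T2:  (A=2, B=3, C=3, D=5, E=0) → (A=0, B=3, C=2, D=4, E=0)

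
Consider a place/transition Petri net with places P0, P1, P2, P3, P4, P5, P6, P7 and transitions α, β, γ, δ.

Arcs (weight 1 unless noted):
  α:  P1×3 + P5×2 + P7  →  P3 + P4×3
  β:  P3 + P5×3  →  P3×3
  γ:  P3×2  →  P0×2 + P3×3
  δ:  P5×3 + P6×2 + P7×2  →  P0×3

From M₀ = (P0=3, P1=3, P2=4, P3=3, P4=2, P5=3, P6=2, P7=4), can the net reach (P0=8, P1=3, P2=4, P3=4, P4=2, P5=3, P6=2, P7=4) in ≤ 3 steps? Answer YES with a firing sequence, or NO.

depth 0: 1 marking
depth 1: 5 markings reached so far
depth 2: 9 markings reached so far
depth 3: 13 markings reached so far
target is not among the 13 markings reachable within 3 steps

NO — not reachable within 3 firings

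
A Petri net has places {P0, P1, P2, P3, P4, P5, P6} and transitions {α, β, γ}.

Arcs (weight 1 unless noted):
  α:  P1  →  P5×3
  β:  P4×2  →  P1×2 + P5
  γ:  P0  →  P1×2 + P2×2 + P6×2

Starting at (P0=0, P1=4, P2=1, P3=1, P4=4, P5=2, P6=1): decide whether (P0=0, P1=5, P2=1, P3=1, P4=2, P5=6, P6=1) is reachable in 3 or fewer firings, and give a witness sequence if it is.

step 1: fire α:  (P0=0, P1=4, P2=1, P3=1, P4=4, P5=2, P6=1) → (P0=0, P1=3, P2=1, P3=1, P4=4, P5=5, P6=1)
step 2: fire β:  (P0=0, P1=3, P2=1, P3=1, P4=4, P5=5, P6=1) → (P0=0, P1=5, P2=1, P3=1, P4=2, P5=6, P6=1)

YES — reachable via ⟨α, β⟩ (2 firings)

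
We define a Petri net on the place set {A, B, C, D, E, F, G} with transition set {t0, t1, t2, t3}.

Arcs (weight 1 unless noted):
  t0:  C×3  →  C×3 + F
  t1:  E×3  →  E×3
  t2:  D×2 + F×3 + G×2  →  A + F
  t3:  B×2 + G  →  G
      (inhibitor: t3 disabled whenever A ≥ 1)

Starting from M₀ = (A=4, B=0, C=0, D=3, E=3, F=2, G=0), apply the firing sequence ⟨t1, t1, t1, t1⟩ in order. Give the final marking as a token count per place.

(A=4, B=0, C=0, D=3, E=3, F=2, G=0)

step 1: fire t1:  (A=4, B=0, C=0, D=3, E=3, F=2, G=0) → (A=4, B=0, C=0, D=3, E=3, F=2, G=0)
step 2: fire t1:  (A=4, B=0, C=0, D=3, E=3, F=2, G=0) → (A=4, B=0, C=0, D=3, E=3, F=2, G=0)
step 3: fire t1:  (A=4, B=0, C=0, D=3, E=3, F=2, G=0) → (A=4, B=0, C=0, D=3, E=3, F=2, G=0)
step 4: fire t1:  (A=4, B=0, C=0, D=3, E=3, F=2, G=0) → (A=4, B=0, C=0, D=3, E=3, F=2, G=0)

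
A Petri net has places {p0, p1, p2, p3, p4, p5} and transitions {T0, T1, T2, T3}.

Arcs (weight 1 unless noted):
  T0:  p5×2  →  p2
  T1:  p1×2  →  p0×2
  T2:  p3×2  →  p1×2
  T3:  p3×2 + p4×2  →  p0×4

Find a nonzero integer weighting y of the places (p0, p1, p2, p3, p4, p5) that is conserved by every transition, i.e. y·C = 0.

y = (p0:1, p1:1, p2:0, p3:1, p4:1, p5:0)

Incidence matrix C (rows=places, cols=transitions):
       T0   T1   T2   T3
   p0   0    2    0    4
   p1   0   -2    2    0
   p2   1    0    0    0
   p3   0    0   -2   -2
   p4   0    0    0   -2
   p5  -2    0    0    0

Candidate y = [1, 1, 0, 1, 1, 0]; check y·C column-wise:
  col T0: 1·0 + 1·0 + 0·1 + 1·0 + 1·0 + 0·-2 = 0
  col T1: 1·2 + 1·-2 + 1·0 + 1·0 = 0
  col T2: 1·0 + 1·2 + 1·-2 + 1·0 = 0
  col T3: 1·4 + 1·0 + 1·-2 + 1·-2 = 0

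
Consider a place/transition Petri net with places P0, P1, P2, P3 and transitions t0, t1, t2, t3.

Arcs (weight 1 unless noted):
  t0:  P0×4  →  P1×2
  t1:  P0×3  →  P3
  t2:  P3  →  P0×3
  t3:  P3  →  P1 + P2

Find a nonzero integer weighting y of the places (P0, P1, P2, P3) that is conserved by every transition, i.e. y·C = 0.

Incidence matrix C (rows=places, cols=transitions):
       t0   t1   t2   t3
   P0  -4   -3    3    0
   P1   2    0    0    1
   P2   0    0    0    1
   P3   0    1   -1   -1

Candidate y = [1, 2, 1, 3]; check y·C column-wise:
  col t0: 1·-4 + 2·2 + 1·0 + 3·0 = 0
  col t1: 1·-3 + 2·0 + 1·0 + 3·1 = 0
  col t2: 1·3 + 2·0 + 1·0 + 3·-1 = 0
  col t3: 1·0 + 2·1 + 1·1 + 3·-1 = 0

y = (P0:1, P1:2, P2:1, P3:3)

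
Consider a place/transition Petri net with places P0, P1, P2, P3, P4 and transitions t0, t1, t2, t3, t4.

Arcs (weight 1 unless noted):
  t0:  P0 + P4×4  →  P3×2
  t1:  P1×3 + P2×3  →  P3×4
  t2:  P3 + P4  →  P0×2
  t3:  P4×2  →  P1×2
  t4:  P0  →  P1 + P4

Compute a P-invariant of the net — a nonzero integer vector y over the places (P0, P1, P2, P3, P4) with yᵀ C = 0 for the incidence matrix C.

Incidence matrix C (rows=places, cols=transitions):
       t0   t1   t2   t3   t4
   P0  -1    0    2    0   -1
   P1   0   -3    0    2    1
   P2   0   -3    0    0    0
   P3   2    4   -1    0    0
   P4  -4    0   -1   -2    1

Candidate y = [2, 1, 3, 3, 1]; check y·C column-wise:
  col t0: 2·-1 + 1·0 + 3·0 + 3·2 + 1·-4 = 0
  col t1: 2·0 + 1·-3 + 3·-3 + 3·4 + 1·0 = 0
  col t2: 2·2 + 1·0 + 3·0 + 3·-1 + 1·-1 = 0
  col t3: 2·0 + 1·2 + 3·0 + 3·0 + 1·-2 = 0
  col t4: 2·-1 + 1·1 + 3·0 + 3·0 + 1·1 = 0

y = (P0:2, P1:1, P2:3, P3:3, P4:1)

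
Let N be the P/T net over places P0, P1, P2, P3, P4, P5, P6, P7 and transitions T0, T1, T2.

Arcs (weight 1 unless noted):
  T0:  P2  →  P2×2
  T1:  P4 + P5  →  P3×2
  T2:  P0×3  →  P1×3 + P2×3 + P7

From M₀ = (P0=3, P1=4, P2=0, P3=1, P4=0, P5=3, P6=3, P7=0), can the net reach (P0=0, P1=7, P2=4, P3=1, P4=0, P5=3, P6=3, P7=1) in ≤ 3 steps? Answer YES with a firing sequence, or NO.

YES — reachable via ⟨T2, T0⟩ (2 firings)

step 1: fire T2:  (P0=3, P1=4, P2=0, P3=1, P4=0, P5=3, P6=3, P7=0) → (P0=0, P1=7, P2=3, P3=1, P4=0, P5=3, P6=3, P7=1)
step 2: fire T0:  (P0=0, P1=7, P2=3, P3=1, P4=0, P5=3, P6=3, P7=1) → (P0=0, P1=7, P2=4, P3=1, P4=0, P5=3, P6=3, P7=1)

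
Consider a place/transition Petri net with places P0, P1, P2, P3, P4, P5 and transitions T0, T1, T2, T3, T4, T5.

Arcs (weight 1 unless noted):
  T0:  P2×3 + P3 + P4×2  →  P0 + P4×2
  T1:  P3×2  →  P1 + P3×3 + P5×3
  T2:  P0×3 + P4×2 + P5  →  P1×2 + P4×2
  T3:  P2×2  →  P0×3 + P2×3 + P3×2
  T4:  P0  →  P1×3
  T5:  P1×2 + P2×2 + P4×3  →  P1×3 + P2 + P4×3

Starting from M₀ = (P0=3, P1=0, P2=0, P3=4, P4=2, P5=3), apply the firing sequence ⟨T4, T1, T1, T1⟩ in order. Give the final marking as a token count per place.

step 1: fire T4:  (P0=3, P1=0, P2=0, P3=4, P4=2, P5=3) → (P0=2, P1=3, P2=0, P3=4, P4=2, P5=3)
step 2: fire T1:  (P0=2, P1=3, P2=0, P3=4, P4=2, P5=3) → (P0=2, P1=4, P2=0, P3=5, P4=2, P5=6)
step 3: fire T1:  (P0=2, P1=4, P2=0, P3=5, P4=2, P5=6) → (P0=2, P1=5, P2=0, P3=6, P4=2, P5=9)
step 4: fire T1:  (P0=2, P1=5, P2=0, P3=6, P4=2, P5=9) → (P0=2, P1=6, P2=0, P3=7, P4=2, P5=12)

(P0=2, P1=6, P2=0, P3=7, P4=2, P5=12)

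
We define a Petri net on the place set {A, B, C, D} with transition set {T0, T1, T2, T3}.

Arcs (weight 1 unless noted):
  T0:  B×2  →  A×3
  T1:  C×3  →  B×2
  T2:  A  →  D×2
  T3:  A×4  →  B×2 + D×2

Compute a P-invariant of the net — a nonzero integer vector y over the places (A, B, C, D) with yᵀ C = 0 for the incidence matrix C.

Incidence matrix C (rows=places, cols=transitions):
       T0   T1   T2   T3
    A   3    0   -1   -4
    B  -2    2    0    2
    C   0   -3    0    0
    D   0    0    2    2

Candidate y = [2, 3, 2, 1]; check y·C column-wise:
  col T0: 2·3 + 3·-2 + 2·0 + 1·0 = 0
  col T1: 2·0 + 3·2 + 2·-3 + 1·0 = 0
  col T2: 2·-1 + 3·0 + 2·0 + 1·2 = 0
  col T3: 2·-4 + 3·2 + 2·0 + 1·2 = 0

y = (A:2, B:3, C:2, D:1)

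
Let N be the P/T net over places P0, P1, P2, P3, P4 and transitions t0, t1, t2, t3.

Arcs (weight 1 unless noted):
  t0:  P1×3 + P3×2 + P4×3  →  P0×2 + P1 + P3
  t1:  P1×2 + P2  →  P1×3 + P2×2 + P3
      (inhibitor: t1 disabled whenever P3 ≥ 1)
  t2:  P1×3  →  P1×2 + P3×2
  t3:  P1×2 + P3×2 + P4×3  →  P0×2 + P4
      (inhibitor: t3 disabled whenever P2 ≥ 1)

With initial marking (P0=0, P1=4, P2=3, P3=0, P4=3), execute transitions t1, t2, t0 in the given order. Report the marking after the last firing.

(P0=2, P1=2, P2=4, P3=2, P4=0)

step 1: fire t1:  (P0=0, P1=4, P2=3, P3=0, P4=3) → (P0=0, P1=5, P2=4, P3=1, P4=3)
step 2: fire t2:  (P0=0, P1=5, P2=4, P3=1, P4=3) → (P0=0, P1=4, P2=4, P3=3, P4=3)
step 3: fire t0:  (P0=0, P1=4, P2=4, P3=3, P4=3) → (P0=2, P1=2, P2=4, P3=2, P4=0)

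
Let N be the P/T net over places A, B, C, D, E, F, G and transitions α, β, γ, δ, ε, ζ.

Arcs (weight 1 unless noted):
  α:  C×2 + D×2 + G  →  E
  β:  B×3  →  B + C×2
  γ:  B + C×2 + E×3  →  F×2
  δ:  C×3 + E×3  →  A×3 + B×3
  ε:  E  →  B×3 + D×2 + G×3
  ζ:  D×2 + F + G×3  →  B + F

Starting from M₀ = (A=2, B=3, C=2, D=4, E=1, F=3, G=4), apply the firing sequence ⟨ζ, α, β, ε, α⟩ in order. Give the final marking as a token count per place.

step 1: fire ζ:  (A=2, B=3, C=2, D=4, E=1, F=3, G=4) → (A=2, B=4, C=2, D=2, E=1, F=3, G=1)
step 2: fire α:  (A=2, B=4, C=2, D=2, E=1, F=3, G=1) → (A=2, B=4, C=0, D=0, E=2, F=3, G=0)
step 3: fire β:  (A=2, B=4, C=0, D=0, E=2, F=3, G=0) → (A=2, B=2, C=2, D=0, E=2, F=3, G=0)
step 4: fire ε:  (A=2, B=2, C=2, D=0, E=2, F=3, G=0) → (A=2, B=5, C=2, D=2, E=1, F=3, G=3)
step 5: fire α:  (A=2, B=5, C=2, D=2, E=1, F=3, G=3) → (A=2, B=5, C=0, D=0, E=2, F=3, G=2)

(A=2, B=5, C=0, D=0, E=2, F=3, G=2)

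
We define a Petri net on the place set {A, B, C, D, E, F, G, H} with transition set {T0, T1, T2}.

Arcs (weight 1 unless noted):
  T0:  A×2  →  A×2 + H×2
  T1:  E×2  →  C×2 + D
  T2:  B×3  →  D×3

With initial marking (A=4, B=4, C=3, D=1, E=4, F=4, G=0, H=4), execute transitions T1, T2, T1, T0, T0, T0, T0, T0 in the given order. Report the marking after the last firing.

step 1: fire T1:  (A=4, B=4, C=3, D=1, E=4, F=4, G=0, H=4) → (A=4, B=4, C=5, D=2, E=2, F=4, G=0, H=4)
step 2: fire T2:  (A=4, B=4, C=5, D=2, E=2, F=4, G=0, H=4) → (A=4, B=1, C=5, D=5, E=2, F=4, G=0, H=4)
step 3: fire T1:  (A=4, B=1, C=5, D=5, E=2, F=4, G=0, H=4) → (A=4, B=1, C=7, D=6, E=0, F=4, G=0, H=4)
step 4: fire T0:  (A=4, B=1, C=7, D=6, E=0, F=4, G=0, H=4) → (A=4, B=1, C=7, D=6, E=0, F=4, G=0, H=6)
step 5: fire T0:  (A=4, B=1, C=7, D=6, E=0, F=4, G=0, H=6) → (A=4, B=1, C=7, D=6, E=0, F=4, G=0, H=8)
step 6: fire T0:  (A=4, B=1, C=7, D=6, E=0, F=4, G=0, H=8) → (A=4, B=1, C=7, D=6, E=0, F=4, G=0, H=10)
step 7: fire T0:  (A=4, B=1, C=7, D=6, E=0, F=4, G=0, H=10) → (A=4, B=1, C=7, D=6, E=0, F=4, G=0, H=12)
step 8: fire T0:  (A=4, B=1, C=7, D=6, E=0, F=4, G=0, H=12) → (A=4, B=1, C=7, D=6, E=0, F=4, G=0, H=14)

(A=4, B=1, C=7, D=6, E=0, F=4, G=0, H=14)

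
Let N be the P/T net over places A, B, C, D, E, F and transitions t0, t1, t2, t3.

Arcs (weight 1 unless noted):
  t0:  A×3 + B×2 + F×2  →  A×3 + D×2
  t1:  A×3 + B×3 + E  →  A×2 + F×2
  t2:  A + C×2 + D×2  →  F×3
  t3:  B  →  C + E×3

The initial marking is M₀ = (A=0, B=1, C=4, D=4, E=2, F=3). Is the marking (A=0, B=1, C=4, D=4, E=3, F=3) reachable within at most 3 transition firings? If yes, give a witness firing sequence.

NO — not reachable within 3 firings

depth 0: 1 marking
depth 1: 2 markings reached so far
depth 2: 2 markings reached so far
(frontier empty at depth 2; search complete)
target is not among the 2 markings reachable within 3 steps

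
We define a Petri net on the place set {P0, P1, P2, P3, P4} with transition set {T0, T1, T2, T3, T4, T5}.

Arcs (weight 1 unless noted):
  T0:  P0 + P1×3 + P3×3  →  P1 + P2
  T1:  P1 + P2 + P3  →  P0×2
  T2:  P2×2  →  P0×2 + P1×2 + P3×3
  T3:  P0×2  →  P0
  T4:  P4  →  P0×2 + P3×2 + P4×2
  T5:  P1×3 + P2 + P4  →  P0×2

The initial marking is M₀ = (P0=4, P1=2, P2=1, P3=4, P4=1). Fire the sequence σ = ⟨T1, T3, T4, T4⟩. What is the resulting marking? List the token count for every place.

step 1: fire T1:  (P0=4, P1=2, P2=1, P3=4, P4=1) → (P0=6, P1=1, P2=0, P3=3, P4=1)
step 2: fire T3:  (P0=6, P1=1, P2=0, P3=3, P4=1) → (P0=5, P1=1, P2=0, P3=3, P4=1)
step 3: fire T4:  (P0=5, P1=1, P2=0, P3=3, P4=1) → (P0=7, P1=1, P2=0, P3=5, P4=2)
step 4: fire T4:  (P0=7, P1=1, P2=0, P3=5, P4=2) → (P0=9, P1=1, P2=0, P3=7, P4=3)

(P0=9, P1=1, P2=0, P3=7, P4=3)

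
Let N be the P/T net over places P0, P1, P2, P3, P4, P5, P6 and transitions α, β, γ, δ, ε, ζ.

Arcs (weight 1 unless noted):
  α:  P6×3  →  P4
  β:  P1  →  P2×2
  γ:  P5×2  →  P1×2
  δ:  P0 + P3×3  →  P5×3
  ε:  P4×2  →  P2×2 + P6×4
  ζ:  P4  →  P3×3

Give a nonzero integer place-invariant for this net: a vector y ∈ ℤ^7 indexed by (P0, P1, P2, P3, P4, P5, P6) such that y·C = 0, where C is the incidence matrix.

Incidence matrix C (rows=places, cols=transitions):
        α    β    γ    δ    ε    ζ
   P0   0    0    0   -1    0    0
   P1   0   -1    2    0    0    0
   P2   0    2    0    0    2    0
   P3   0    0    0   -3    0    3
   P4   1    0    0    0   -2   -1
   P5   0    0   -2    3    0    0
   P6  -3    0    0    0    4    0

Candidate y = [3, 2, 1, 1, 3, 2, 1]; check y·C column-wise:
  col α: 3·0 + 2·0 + 1·0 + 1·0 + 3·1 + 2·0 + 1·-3 = 0
  col β: 3·0 + 2·-1 + 1·2 + 1·0 + 3·0 + 2·0 + 1·0 = 0
  col γ: 3·0 + 2·2 + 1·0 + 1·0 + 3·0 + 2·-2 + 1·0 = 0
  col δ: 3·-1 + 2·0 + 1·0 + 1·-3 + 3·0 + 2·3 + 1·0 = 0
  col ε: 3·0 + 2·0 + 1·2 + 1·0 + 3·-2 + 2·0 + 1·4 = 0
  col ζ: 3·0 + 2·0 + 1·0 + 1·3 + 3·-1 + 2·0 + 1·0 = 0

y = (P0:3, P1:2, P2:1, P3:1, P4:3, P5:2, P6:1)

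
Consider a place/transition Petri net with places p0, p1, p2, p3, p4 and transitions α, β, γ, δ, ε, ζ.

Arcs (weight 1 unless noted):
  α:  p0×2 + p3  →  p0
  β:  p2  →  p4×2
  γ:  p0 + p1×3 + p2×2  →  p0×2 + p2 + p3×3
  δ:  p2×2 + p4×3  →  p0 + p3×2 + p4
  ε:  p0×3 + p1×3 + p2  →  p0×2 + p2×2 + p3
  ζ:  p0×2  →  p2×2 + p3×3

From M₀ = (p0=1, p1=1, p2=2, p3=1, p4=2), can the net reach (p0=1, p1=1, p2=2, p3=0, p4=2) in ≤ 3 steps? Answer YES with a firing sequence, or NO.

depth 0: 1 marking
depth 1: 2 markings reached so far
depth 2: 3 markings reached so far
depth 3: 3 markings reached so far
(frontier empty at depth 3; search complete)
target is not among the 3 markings reachable within 3 steps

NO — not reachable within 3 firings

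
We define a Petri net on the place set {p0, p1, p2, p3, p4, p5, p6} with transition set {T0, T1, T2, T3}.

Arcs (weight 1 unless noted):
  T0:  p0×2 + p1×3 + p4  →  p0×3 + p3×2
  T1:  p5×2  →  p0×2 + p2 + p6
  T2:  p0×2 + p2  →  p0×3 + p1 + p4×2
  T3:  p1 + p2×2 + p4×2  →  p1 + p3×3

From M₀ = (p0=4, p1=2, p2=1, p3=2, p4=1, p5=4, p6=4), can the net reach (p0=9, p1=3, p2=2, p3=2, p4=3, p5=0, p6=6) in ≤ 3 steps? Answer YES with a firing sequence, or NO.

step 1: fire T1:  (p0=4, p1=2, p2=1, p3=2, p4=1, p5=4, p6=4) → (p0=6, p1=2, p2=2, p3=2, p4=1, p5=2, p6=5)
step 2: fire T1:  (p0=6, p1=2, p2=2, p3=2, p4=1, p5=2, p6=5) → (p0=8, p1=2, p2=3, p3=2, p4=1, p5=0, p6=6)
step 3: fire T2:  (p0=8, p1=2, p2=3, p3=2, p4=1, p5=0, p6=6) → (p0=9, p1=3, p2=2, p3=2, p4=3, p5=0, p6=6)

YES — reachable via ⟨T1, T1, T2⟩ (3 firings)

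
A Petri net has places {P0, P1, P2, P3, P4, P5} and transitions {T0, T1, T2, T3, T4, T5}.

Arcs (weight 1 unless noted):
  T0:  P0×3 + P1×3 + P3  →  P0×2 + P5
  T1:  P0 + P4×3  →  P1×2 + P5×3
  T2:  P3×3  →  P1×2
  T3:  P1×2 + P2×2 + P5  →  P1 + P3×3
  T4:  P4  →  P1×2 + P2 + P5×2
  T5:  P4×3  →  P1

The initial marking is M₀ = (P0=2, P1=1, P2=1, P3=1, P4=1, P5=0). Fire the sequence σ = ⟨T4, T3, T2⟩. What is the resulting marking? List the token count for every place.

step 1: fire T4:  (P0=2, P1=1, P2=1, P3=1, P4=1, P5=0) → (P0=2, P1=3, P2=2, P3=1, P4=0, P5=2)
step 2: fire T3:  (P0=2, P1=3, P2=2, P3=1, P4=0, P5=2) → (P0=2, P1=2, P2=0, P3=4, P4=0, P5=1)
step 3: fire T2:  (P0=2, P1=2, P2=0, P3=4, P4=0, P5=1) → (P0=2, P1=4, P2=0, P3=1, P4=0, P5=1)

(P0=2, P1=4, P2=0, P3=1, P4=0, P5=1)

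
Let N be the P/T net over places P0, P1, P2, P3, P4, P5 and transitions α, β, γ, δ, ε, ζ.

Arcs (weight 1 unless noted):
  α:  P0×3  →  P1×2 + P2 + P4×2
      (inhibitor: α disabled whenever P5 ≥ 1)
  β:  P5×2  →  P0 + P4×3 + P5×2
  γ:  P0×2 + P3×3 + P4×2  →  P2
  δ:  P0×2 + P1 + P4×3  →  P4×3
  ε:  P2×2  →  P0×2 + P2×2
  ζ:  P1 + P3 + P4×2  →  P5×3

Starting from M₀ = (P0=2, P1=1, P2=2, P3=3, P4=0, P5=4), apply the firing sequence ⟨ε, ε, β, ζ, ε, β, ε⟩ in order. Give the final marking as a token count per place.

step 1: fire ε:  (P0=2, P1=1, P2=2, P3=3, P4=0, P5=4) → (P0=4, P1=1, P2=2, P3=3, P4=0, P5=4)
step 2: fire ε:  (P0=4, P1=1, P2=2, P3=3, P4=0, P5=4) → (P0=6, P1=1, P2=2, P3=3, P4=0, P5=4)
step 3: fire β:  (P0=6, P1=1, P2=2, P3=3, P4=0, P5=4) → (P0=7, P1=1, P2=2, P3=3, P4=3, P5=4)
step 4: fire ζ:  (P0=7, P1=1, P2=2, P3=3, P4=3, P5=4) → (P0=7, P1=0, P2=2, P3=2, P4=1, P5=7)
step 5: fire ε:  (P0=7, P1=0, P2=2, P3=2, P4=1, P5=7) → (P0=9, P1=0, P2=2, P3=2, P4=1, P5=7)
step 6: fire β:  (P0=9, P1=0, P2=2, P3=2, P4=1, P5=7) → (P0=10, P1=0, P2=2, P3=2, P4=4, P5=7)
step 7: fire ε:  (P0=10, P1=0, P2=2, P3=2, P4=4, P5=7) → (P0=12, P1=0, P2=2, P3=2, P4=4, P5=7)

(P0=12, P1=0, P2=2, P3=2, P4=4, P5=7)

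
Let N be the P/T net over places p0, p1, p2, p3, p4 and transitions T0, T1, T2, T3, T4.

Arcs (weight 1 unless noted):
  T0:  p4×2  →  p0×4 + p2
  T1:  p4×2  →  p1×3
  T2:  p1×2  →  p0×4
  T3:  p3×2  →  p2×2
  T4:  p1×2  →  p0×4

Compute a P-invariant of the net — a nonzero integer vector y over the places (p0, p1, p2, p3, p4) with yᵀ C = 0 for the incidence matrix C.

y = (p0:1, p1:2, p2:2, p3:2, p4:3)

Incidence matrix C (rows=places, cols=transitions):
       T0   T1   T2   T3   T4
   p0   4    0    4    0    4
   p1   0    3   -2    0   -2
   p2   1    0    0    2    0
   p3   0    0    0   -2    0
   p4  -2   -2    0    0    0

Candidate y = [1, 2, 2, 2, 3]; check y·C column-wise:
  col T0: 1·4 + 2·0 + 2·1 + 2·0 + 3·-2 = 0
  col T1: 1·0 + 2·3 + 2·0 + 2·0 + 3·-2 = 0
  col T2: 1·4 + 2·-2 + 2·0 + 2·0 + 3·0 = 0
  col T3: 1·0 + 2·0 + 2·2 + 2·-2 + 3·0 = 0
  col T4: 1·4 + 2·-2 + 2·0 + 2·0 + 3·0 = 0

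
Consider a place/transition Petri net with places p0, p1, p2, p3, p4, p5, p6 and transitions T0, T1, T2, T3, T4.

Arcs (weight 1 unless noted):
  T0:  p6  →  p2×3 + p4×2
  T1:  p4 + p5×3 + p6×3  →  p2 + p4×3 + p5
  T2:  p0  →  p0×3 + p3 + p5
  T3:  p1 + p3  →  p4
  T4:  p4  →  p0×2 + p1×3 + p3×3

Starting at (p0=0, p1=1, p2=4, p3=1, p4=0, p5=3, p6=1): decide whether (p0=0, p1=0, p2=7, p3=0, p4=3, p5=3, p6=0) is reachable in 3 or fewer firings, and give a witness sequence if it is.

YES — reachable via ⟨T0, T3⟩ (2 firings)

step 1: fire T0:  (p0=0, p1=1, p2=4, p3=1, p4=0, p5=3, p6=1) → (p0=0, p1=1, p2=7, p3=1, p4=2, p5=3, p6=0)
step 2: fire T3:  (p0=0, p1=1, p2=7, p3=1, p4=2, p5=3, p6=0) → (p0=0, p1=0, p2=7, p3=0, p4=3, p5=3, p6=0)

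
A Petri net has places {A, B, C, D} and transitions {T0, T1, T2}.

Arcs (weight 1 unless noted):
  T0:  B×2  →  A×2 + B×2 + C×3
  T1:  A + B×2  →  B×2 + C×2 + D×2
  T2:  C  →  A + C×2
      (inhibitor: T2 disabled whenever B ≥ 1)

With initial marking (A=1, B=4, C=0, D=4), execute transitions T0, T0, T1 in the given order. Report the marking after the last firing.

step 1: fire T0:  (A=1, B=4, C=0, D=4) → (A=3, B=4, C=3, D=4)
step 2: fire T0:  (A=3, B=4, C=3, D=4) → (A=5, B=4, C=6, D=4)
step 3: fire T1:  (A=5, B=4, C=6, D=4) → (A=4, B=4, C=8, D=6)

(A=4, B=4, C=8, D=6)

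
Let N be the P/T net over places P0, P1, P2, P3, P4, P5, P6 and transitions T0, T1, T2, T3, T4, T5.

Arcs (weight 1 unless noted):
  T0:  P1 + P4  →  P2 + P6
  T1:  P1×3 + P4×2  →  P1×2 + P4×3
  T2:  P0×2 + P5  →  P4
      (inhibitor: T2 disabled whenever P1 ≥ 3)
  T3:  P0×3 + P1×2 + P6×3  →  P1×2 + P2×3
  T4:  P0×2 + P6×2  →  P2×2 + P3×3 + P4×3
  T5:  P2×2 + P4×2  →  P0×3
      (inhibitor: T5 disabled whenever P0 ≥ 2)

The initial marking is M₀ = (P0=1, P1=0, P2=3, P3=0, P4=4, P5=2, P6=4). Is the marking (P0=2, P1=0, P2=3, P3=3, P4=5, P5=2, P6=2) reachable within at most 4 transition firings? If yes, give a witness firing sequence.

step 1: fire T5:  (P0=1, P1=0, P2=3, P3=0, P4=4, P5=2, P6=4) → (P0=4, P1=0, P2=1, P3=0, P4=2, P5=2, P6=4)
step 2: fire T4:  (P0=4, P1=0, P2=1, P3=0, P4=2, P5=2, P6=4) → (P0=2, P1=0, P2=3, P3=3, P4=5, P5=2, P6=2)

YES — reachable via ⟨T5, T4⟩ (2 firings)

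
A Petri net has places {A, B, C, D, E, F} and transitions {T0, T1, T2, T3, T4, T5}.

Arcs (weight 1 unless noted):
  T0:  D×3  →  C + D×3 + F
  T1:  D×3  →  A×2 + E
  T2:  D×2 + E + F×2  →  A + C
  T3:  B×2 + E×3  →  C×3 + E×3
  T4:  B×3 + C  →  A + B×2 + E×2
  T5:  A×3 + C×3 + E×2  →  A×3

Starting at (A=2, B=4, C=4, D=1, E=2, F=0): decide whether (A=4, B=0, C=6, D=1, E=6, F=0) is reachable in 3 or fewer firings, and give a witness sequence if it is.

depth 0: 1 marking
depth 1: 2 markings reached so far
depth 2: 5 markings reached so far
depth 3: 7 markings reached so far
target is not among the 7 markings reachable within 3 steps

NO — not reachable within 3 firings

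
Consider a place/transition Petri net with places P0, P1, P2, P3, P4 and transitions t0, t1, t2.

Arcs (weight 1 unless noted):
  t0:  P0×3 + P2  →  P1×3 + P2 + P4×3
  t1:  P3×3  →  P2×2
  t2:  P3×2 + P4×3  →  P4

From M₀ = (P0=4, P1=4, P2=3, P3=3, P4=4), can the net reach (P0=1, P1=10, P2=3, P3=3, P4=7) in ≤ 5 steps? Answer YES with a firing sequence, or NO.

NO — not reachable within 5 firings

depth 0: 1 marking
depth 1: 4 markings reached so far
depth 2: 6 markings reached so far
depth 3: 6 markings reached so far
(frontier empty at depth 3; search complete)
target is not among the 6 markings reachable within 5 steps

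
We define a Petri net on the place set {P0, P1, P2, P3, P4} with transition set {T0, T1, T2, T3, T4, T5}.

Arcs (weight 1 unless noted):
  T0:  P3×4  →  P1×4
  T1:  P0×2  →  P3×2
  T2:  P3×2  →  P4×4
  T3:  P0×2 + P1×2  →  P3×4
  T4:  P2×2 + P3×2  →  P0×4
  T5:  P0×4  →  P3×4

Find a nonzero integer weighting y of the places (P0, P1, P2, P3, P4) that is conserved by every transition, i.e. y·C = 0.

y = (P0:2, P1:2, P2:2, P3:2, P4:1)

Incidence matrix C (rows=places, cols=transitions):
       T0   T1   T2   T3   T4   T5
   P0   0   -2    0   -2    4   -4
   P1   4    0    0   -2    0    0
   P2   0    0    0    0   -2    0
   P3  -4    2   -2    4   -2    4
   P4   0    0    4    0    0    0

Candidate y = [2, 2, 2, 2, 1]; check y·C column-wise:
  col T0: 2·0 + 2·4 + 2·0 + 2·-4 + 1·0 = 0
  col T1: 2·-2 + 2·0 + 2·0 + 2·2 + 1·0 = 0
  col T2: 2·0 + 2·0 + 2·0 + 2·-2 + 1·4 = 0
  col T3: 2·-2 + 2·-2 + 2·0 + 2·4 + 1·0 = 0
  col T4: 2·4 + 2·0 + 2·-2 + 2·-2 + 1·0 = 0
  col T5: 2·-4 + 2·0 + 2·0 + 2·4 + 1·0 = 0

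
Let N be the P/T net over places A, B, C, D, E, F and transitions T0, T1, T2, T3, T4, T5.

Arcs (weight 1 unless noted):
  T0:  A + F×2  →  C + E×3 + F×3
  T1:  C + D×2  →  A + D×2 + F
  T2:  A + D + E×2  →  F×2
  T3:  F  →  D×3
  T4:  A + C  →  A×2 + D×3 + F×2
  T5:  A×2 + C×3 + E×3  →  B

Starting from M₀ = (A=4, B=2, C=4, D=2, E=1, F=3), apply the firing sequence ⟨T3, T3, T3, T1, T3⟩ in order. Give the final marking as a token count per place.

step 1: fire T3:  (A=4, B=2, C=4, D=2, E=1, F=3) → (A=4, B=2, C=4, D=5, E=1, F=2)
step 2: fire T3:  (A=4, B=2, C=4, D=5, E=1, F=2) → (A=4, B=2, C=4, D=8, E=1, F=1)
step 3: fire T3:  (A=4, B=2, C=4, D=8, E=1, F=1) → (A=4, B=2, C=4, D=11, E=1, F=0)
step 4: fire T1:  (A=4, B=2, C=4, D=11, E=1, F=0) → (A=5, B=2, C=3, D=11, E=1, F=1)
step 5: fire T3:  (A=5, B=2, C=3, D=11, E=1, F=1) → (A=5, B=2, C=3, D=14, E=1, F=0)

(A=5, B=2, C=3, D=14, E=1, F=0)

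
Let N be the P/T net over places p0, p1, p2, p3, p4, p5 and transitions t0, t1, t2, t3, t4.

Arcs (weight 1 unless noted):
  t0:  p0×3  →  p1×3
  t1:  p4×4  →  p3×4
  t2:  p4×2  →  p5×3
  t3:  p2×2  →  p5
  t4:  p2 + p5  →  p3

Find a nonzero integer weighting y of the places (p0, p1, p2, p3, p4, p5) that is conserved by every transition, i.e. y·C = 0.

y = (p0:1, p1:1, p2:0, p3:0, p4:0, p5:0)

Incidence matrix C (rows=places, cols=transitions):
       t0   t1   t2   t3   t4
   p0  -3    0    0    0    0
   p1   3    0    0    0    0
   p2   0    0    0   -2   -1
   p3   0    4    0    0    1
   p4   0   -4   -2    0    0
   p5   0    0    3    1   -1

Candidate y = [1, 1, 0, 0, 0, 0]; check y·C column-wise:
  col t0: 1·-3 + 1·3 = 0
  col t1: 1·0 + 1·0 + 0·4 + 0·-4 = 0
  col t2: 1·0 + 1·0 + 0·-2 + 0·3 = 0
  col t3: 1·0 + 1·0 + 0·-2 + 0·1 = 0
  col t4: 1·0 + 1·0 + 0·-1 + 0·1 + 0·-1 = 0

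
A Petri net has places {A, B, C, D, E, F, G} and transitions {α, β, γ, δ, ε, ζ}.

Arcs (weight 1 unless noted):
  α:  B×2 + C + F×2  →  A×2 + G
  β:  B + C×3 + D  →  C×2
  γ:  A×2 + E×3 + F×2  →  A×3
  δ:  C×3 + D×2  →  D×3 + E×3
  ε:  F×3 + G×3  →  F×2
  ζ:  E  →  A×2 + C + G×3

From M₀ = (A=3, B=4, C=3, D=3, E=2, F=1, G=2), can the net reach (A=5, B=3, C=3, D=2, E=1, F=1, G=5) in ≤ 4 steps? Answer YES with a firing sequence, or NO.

YES — reachable via ⟨β, ζ⟩ (2 firings)

step 1: fire β:  (A=3, B=4, C=3, D=3, E=2, F=1, G=2) → (A=3, B=3, C=2, D=2, E=2, F=1, G=2)
step 2: fire ζ:  (A=3, B=3, C=2, D=2, E=2, F=1, G=2) → (A=5, B=3, C=3, D=2, E=1, F=1, G=5)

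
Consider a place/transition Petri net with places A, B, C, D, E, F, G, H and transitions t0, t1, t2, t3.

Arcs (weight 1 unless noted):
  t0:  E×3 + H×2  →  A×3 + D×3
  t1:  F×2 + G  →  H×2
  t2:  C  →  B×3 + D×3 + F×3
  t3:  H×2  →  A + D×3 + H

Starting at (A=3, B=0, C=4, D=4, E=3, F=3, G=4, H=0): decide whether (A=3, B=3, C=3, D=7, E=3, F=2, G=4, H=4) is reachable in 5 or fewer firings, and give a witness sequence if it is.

NO — not reachable within 5 firings

depth 0: 1 marking
depth 1: 3 markings reached so far
depth 2: 7 markings reached so far
depth 3: 12 markings reached so far
depth 4: 20 markings reached so far
depth 5: 31 markings reached so far
target is not among the 31 markings reachable within 5 steps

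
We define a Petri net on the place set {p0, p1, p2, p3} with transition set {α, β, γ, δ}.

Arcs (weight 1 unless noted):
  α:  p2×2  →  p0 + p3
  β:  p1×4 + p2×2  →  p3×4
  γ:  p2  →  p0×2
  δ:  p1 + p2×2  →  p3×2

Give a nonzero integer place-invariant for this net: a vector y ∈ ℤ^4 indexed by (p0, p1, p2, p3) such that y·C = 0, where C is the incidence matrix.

y = (p0:1, p1:2, p2:2, p3:3)

Incidence matrix C (rows=places, cols=transitions):
        α    β    γ    δ
   p0   1    0    2    0
   p1   0   -4    0   -1
   p2  -2   -2   -1   -2
   p3   1    4    0    2

Candidate y = [1, 2, 2, 3]; check y·C column-wise:
  col α: 1·1 + 2·0 + 2·-2 + 3·1 = 0
  col β: 1·0 + 2·-4 + 2·-2 + 3·4 = 0
  col γ: 1·2 + 2·0 + 2·-1 + 3·0 = 0
  col δ: 1·0 + 2·-1 + 2·-2 + 3·2 = 0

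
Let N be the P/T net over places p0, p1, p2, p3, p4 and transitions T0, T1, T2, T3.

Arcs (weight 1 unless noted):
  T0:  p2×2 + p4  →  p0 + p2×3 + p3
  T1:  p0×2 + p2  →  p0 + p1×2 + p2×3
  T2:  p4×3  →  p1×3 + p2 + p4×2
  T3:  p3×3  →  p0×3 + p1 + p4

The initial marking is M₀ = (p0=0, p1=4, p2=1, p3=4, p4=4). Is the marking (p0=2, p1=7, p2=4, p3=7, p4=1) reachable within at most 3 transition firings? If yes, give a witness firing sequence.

depth 0: 1 marking
depth 1: 3 markings reached so far
depth 2: 7 markings reached so far
depth 3: 14 markings reached so far
target is not among the 14 markings reachable within 3 steps

NO — not reachable within 3 firings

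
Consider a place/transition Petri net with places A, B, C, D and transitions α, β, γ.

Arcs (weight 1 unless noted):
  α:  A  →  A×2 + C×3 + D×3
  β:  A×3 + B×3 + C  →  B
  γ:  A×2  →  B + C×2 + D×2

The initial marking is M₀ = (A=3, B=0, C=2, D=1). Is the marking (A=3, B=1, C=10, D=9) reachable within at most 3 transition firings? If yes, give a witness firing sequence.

step 1: fire α:  (A=3, B=0, C=2, D=1) → (A=4, B=0, C=5, D=4)
step 2: fire α:  (A=4, B=0, C=5, D=4) → (A=5, B=0, C=8, D=7)
step 3: fire γ:  (A=5, B=0, C=8, D=7) → (A=3, B=1, C=10, D=9)

YES — reachable via ⟨α, α, γ⟩ (3 firings)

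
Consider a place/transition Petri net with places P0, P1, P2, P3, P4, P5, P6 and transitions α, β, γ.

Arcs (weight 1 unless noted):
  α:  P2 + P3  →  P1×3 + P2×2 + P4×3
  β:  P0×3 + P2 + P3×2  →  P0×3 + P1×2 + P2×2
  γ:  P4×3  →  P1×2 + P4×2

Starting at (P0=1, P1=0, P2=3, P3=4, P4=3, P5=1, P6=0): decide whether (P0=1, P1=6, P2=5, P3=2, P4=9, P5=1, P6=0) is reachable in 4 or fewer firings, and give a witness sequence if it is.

YES — reachable via ⟨α, α⟩ (2 firings)

step 1: fire α:  (P0=1, P1=0, P2=3, P3=4, P4=3, P5=1, P6=0) → (P0=1, P1=3, P2=4, P3=3, P4=6, P5=1, P6=0)
step 2: fire α:  (P0=1, P1=3, P2=4, P3=3, P4=6, P5=1, P6=0) → (P0=1, P1=6, P2=5, P3=2, P4=9, P5=1, P6=0)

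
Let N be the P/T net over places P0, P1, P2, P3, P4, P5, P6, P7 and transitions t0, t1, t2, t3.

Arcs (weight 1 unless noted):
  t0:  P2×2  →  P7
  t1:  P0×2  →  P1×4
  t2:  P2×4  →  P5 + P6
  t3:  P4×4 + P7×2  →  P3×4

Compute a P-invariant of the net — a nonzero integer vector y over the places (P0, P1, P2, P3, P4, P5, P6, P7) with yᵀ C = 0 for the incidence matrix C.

y = (P0:2, P1:1, P2:0, P3:0, P4:0, P5:0, P6:0, P7:0)

Incidence matrix C (rows=places, cols=transitions):
       t0   t1   t2   t3
   P0   0   -2    0    0
   P1   0    4    0    0
   P2  -2    0   -4    0
   P3   0    0    0    4
   P4   0    0    0   -4
   P5   0    0    1    0
   P6   0    0    1    0
   P7   1    0    0   -2

Candidate y = [2, 1, 0, 0, 0, 0, 0, 0]; check y·C column-wise:
  col t0: 2·0 + 1·0 + 0·-2 + 0·1 = 0
  col t1: 2·-2 + 1·4 = 0
  col t2: 2·0 + 1·0 + 0·-4 + 0·1 + 0·1 = 0
  col t3: 2·0 + 1·0 + 0·4 + 0·-4 + 0·-2 = 0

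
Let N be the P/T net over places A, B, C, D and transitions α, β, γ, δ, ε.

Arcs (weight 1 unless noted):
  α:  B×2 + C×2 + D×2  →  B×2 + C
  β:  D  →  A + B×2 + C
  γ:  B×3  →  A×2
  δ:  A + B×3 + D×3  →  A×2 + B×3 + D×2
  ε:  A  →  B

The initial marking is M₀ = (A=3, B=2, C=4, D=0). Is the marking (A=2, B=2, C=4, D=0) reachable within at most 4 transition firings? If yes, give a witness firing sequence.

YES — reachable via ⟨ε, γ, ε, ε⟩ (4 firings)

step 1: fire ε:  (A=3, B=2, C=4, D=0) → (A=2, B=3, C=4, D=0)
step 2: fire γ:  (A=2, B=3, C=4, D=0) → (A=4, B=0, C=4, D=0)
step 3: fire ε:  (A=4, B=0, C=4, D=0) → (A=3, B=1, C=4, D=0)
step 4: fire ε:  (A=3, B=1, C=4, D=0) → (A=2, B=2, C=4, D=0)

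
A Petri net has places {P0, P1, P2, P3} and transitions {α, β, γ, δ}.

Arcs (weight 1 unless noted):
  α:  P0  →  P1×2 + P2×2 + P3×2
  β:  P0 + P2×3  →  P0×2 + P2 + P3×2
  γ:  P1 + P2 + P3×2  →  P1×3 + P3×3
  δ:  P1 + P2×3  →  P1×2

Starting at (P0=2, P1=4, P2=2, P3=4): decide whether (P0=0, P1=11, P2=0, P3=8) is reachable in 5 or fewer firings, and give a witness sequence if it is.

NO — not reachable within 5 firings

depth 0: 1 marking
depth 1: 3 markings reached so far
depth 2: 8 markings reached so far
depth 3: 14 markings reached so far
depth 4: 23 markings reached so far
depth 5: 32 markings reached so far
target is not among the 32 markings reachable within 5 steps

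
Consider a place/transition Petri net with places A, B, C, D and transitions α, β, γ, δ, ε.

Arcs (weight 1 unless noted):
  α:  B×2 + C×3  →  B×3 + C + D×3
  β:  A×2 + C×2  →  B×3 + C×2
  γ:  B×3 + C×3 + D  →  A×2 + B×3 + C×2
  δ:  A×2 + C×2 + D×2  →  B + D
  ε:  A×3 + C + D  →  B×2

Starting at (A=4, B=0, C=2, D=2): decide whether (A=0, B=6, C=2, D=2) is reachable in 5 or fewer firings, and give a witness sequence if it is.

step 1: fire β:  (A=4, B=0, C=2, D=2) → (A=2, B=3, C=2, D=2)
step 2: fire β:  (A=2, B=3, C=2, D=2) → (A=0, B=6, C=2, D=2)

YES — reachable via ⟨β, β⟩ (2 firings)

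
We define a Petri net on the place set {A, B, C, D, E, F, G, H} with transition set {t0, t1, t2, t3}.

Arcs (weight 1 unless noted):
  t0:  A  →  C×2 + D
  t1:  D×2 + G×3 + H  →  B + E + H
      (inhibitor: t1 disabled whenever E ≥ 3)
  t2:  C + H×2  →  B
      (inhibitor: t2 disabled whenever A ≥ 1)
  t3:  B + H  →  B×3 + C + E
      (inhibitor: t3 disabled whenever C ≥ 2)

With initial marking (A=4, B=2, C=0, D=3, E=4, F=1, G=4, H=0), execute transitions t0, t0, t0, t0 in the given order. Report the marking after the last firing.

step 1: fire t0:  (A=4, B=2, C=0, D=3, E=4, F=1, G=4, H=0) → (A=3, B=2, C=2, D=4, E=4, F=1, G=4, H=0)
step 2: fire t0:  (A=3, B=2, C=2, D=4, E=4, F=1, G=4, H=0) → (A=2, B=2, C=4, D=5, E=4, F=1, G=4, H=0)
step 3: fire t0:  (A=2, B=2, C=4, D=5, E=4, F=1, G=4, H=0) → (A=1, B=2, C=6, D=6, E=4, F=1, G=4, H=0)
step 4: fire t0:  (A=1, B=2, C=6, D=6, E=4, F=1, G=4, H=0) → (A=0, B=2, C=8, D=7, E=4, F=1, G=4, H=0)

(A=0, B=2, C=8, D=7, E=4, F=1, G=4, H=0)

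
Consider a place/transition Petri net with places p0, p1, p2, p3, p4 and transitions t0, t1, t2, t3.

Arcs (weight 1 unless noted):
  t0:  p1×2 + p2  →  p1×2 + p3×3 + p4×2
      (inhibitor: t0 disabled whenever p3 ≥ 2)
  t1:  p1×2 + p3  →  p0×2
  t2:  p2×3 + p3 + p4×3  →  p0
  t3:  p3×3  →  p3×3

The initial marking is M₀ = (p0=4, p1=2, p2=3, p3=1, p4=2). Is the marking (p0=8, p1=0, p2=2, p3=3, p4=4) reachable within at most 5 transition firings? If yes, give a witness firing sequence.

depth 0: 1 marking
depth 1: 3 markings reached so far
depth 2: 4 markings reached so far
depth 3: 4 markings reached so far
(frontier empty at depth 3; search complete)
target is not among the 4 markings reachable within 5 steps

NO — not reachable within 5 firings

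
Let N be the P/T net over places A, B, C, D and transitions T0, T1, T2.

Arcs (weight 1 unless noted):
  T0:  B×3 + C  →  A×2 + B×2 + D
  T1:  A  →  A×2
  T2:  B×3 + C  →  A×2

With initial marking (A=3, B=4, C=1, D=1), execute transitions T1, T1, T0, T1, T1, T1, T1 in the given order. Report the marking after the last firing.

(A=11, B=3, C=0, D=2)

step 1: fire T1:  (A=3, B=4, C=1, D=1) → (A=4, B=4, C=1, D=1)
step 2: fire T1:  (A=4, B=4, C=1, D=1) → (A=5, B=4, C=1, D=1)
step 3: fire T0:  (A=5, B=4, C=1, D=1) → (A=7, B=3, C=0, D=2)
step 4: fire T1:  (A=7, B=3, C=0, D=2) → (A=8, B=3, C=0, D=2)
step 5: fire T1:  (A=8, B=3, C=0, D=2) → (A=9, B=3, C=0, D=2)
step 6: fire T1:  (A=9, B=3, C=0, D=2) → (A=10, B=3, C=0, D=2)
step 7: fire T1:  (A=10, B=3, C=0, D=2) → (A=11, B=3, C=0, D=2)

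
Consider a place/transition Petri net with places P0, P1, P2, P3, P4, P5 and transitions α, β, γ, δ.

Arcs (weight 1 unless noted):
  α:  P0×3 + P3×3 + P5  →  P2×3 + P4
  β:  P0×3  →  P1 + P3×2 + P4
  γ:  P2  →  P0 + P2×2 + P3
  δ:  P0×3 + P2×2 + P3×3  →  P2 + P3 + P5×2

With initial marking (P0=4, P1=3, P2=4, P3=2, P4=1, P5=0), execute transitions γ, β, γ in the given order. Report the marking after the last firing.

(P0=3, P1=4, P2=6, P3=6, P4=2, P5=0)

step 1: fire γ:  (P0=4, P1=3, P2=4, P3=2, P4=1, P5=0) → (P0=5, P1=3, P2=5, P3=3, P4=1, P5=0)
step 2: fire β:  (P0=5, P1=3, P2=5, P3=3, P4=1, P5=0) → (P0=2, P1=4, P2=5, P3=5, P4=2, P5=0)
step 3: fire γ:  (P0=2, P1=4, P2=5, P3=5, P4=2, P5=0) → (P0=3, P1=4, P2=6, P3=6, P4=2, P5=0)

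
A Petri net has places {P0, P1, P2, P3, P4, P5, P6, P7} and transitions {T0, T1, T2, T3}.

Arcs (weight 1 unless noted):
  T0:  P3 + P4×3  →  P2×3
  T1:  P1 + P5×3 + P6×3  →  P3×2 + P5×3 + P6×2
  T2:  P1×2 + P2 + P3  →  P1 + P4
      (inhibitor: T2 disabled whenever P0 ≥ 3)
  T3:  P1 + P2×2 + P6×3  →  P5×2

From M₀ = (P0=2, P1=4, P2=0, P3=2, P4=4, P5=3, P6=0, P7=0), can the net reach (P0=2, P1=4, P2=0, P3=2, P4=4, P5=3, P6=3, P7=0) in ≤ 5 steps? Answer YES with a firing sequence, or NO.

NO — not reachable within 5 firings

depth 0: 1 marking
depth 1: 2 markings reached so far
depth 2: 3 markings reached so far
depth 3: 3 markings reached so far
(frontier empty at depth 3; search complete)
target is not among the 3 markings reachable within 5 steps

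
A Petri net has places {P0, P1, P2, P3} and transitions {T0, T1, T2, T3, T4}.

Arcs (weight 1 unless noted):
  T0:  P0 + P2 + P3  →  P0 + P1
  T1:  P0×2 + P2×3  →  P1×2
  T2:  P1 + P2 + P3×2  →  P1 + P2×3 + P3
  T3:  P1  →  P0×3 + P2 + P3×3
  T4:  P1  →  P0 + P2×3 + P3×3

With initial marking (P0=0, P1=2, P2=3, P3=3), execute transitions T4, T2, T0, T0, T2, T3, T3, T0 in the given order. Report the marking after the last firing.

(P0=7, P1=2, P2=9, P3=7)

step 1: fire T4:  (P0=0, P1=2, P2=3, P3=3) → (P0=1, P1=1, P2=6, P3=6)
step 2: fire T2:  (P0=1, P1=1, P2=6, P3=6) → (P0=1, P1=1, P2=8, P3=5)
step 3: fire T0:  (P0=1, P1=1, P2=8, P3=5) → (P0=1, P1=2, P2=7, P3=4)
step 4: fire T0:  (P0=1, P1=2, P2=7, P3=4) → (P0=1, P1=3, P2=6, P3=3)
step 5: fire T2:  (P0=1, P1=3, P2=6, P3=3) → (P0=1, P1=3, P2=8, P3=2)
step 6: fire T3:  (P0=1, P1=3, P2=8, P3=2) → (P0=4, P1=2, P2=9, P3=5)
step 7: fire T3:  (P0=4, P1=2, P2=9, P3=5) → (P0=7, P1=1, P2=10, P3=8)
step 8: fire T0:  (P0=7, P1=1, P2=10, P3=8) → (P0=7, P1=2, P2=9, P3=7)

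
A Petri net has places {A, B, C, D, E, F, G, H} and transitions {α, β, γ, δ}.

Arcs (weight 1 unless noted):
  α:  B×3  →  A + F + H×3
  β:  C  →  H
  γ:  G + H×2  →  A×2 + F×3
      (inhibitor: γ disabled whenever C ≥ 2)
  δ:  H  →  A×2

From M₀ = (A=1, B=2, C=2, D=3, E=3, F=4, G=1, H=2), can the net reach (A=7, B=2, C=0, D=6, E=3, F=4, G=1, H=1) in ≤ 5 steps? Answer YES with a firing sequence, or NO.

depth 0: 1 marking
depth 1: 3 markings reached so far
depth 2: 7 markings reached so far
depth 3: 11 markings reached so far
depth 4: 14 markings reached so far
depth 5: 16 markings reached so far
target is not among the 16 markings reachable within 5 steps

NO — not reachable within 5 firings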